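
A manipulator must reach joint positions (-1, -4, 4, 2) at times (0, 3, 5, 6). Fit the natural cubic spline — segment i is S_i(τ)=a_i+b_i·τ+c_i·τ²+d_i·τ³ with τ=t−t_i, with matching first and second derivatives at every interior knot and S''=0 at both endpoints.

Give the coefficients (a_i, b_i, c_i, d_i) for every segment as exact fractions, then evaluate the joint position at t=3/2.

Δ: Δ0=-1, Δ1=4, Δ2=-2
row 1: diag=10, rhs=30; c'=1/5, d'=3
row 2: denom=6−2·1/5=28/5; d'=(-36−2·3)/(28/5)=-15/2
back: M2=-15/2
back: M1=3−1/5·-15/2=9/2
M: M0=0, M1=9/2, M2=-15/2, M3=0
seg 0: a=-1, c=M0/2=0, d=(M1−M0)/(6·3)=1/4, b=Δ0−h0·(2M0+M1)/6=-13/4
seg 1: a=-4, c=M1/2=9/4, d=(M2−M1)/(6·2)=-1, b=Δ1−h1·(2M1+M2)/6=7/2
seg 2: a=4, c=M2/2=-15/4, d=(M3−M2)/(6·1)=5/4, b=Δ2−h2·(2M2+M3)/6=1/2
t_q=3/2 → seg 0, τ=3/2; S=-1+-13/4·τ+0·τ²+1/4·τ³=-161/32

  seg 0: a=-1 b=-13/4 c=0 d=1/4
  seg 1: a=-4 b=7/2 c=9/4 d=-1
  seg 2: a=4 b=1/2 c=-15/4 d=5/4
S(3/2) = -161/32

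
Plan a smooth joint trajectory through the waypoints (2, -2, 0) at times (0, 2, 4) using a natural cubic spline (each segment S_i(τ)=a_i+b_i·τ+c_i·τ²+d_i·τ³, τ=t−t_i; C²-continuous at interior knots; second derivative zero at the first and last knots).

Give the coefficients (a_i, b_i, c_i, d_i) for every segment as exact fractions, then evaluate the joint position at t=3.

Δ: Δ0=-2, Δ1=1
row 1: diag=8, rhs=18; c'=1/4, d'=9/4
back: M1=9/4
M: M0=0, M1=9/4, M2=0
seg 0: a=2, c=M0/2=0, d=(M1−M0)/(6·2)=3/16, b=Δ0−h0·(2M0+M1)/6=-11/4
seg 1: a=-2, c=M1/2=9/8, d=(M2−M1)/(6·2)=-3/16, b=Δ1−h1·(2M1+M2)/6=-1/2
t_q=3 → seg 1, τ=1; S=-2+-1/2·τ+9/8·τ²+-3/16·τ³=-25/16

  seg 0: a=2 b=-11/4 c=0 d=3/16
  seg 1: a=-2 b=-1/2 c=9/8 d=-3/16
S(3) = -25/16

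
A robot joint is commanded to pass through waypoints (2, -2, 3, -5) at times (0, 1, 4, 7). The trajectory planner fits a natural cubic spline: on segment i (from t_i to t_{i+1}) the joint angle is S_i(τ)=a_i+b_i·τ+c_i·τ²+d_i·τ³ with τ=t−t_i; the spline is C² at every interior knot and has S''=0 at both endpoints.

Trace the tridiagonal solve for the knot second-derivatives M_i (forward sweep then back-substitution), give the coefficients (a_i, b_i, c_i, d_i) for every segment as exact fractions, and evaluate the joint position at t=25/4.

Δ: Δ0=-4, Δ1=5/3, Δ2=-8/3
row 1: diag=8, rhs=34; c'=3/8, d'=17/4
row 2: denom=12−3·3/8=87/8; d'=(-26−3·17/4)/(87/8)=-310/87
back: M2=-310/87
back: M1=17/4−3/8·-310/87=162/29
M: M0=0, M1=162/29, M2=-310/87, M3=0
seg 0: a=2, c=M0/2=0, d=(M1−M0)/(6·1)=27/29, b=Δ0−h0·(2M0+M1)/6=-143/29
seg 1: a=-2, c=M1/2=81/29, d=(M2−M1)/(6·3)=-398/783, b=Δ1−h1·(2M1+M2)/6=-62/29
seg 2: a=3, c=M2/2=-155/87, d=(M3−M2)/(6·3)=155/783, b=Δ2−h2·(2M2+M3)/6=26/29
t_q=25/4 → seg 2, τ=9/4; S=3+26/29·τ+-155/87·τ²+155/783·τ³=-3243/1856

  seg 0: a=2 b=-143/29 c=0 d=27/29
  seg 1: a=-2 b=-62/29 c=81/29 d=-398/783
  seg 2: a=3 b=26/29 c=-155/87 d=155/783
S(25/4) = -3243/1856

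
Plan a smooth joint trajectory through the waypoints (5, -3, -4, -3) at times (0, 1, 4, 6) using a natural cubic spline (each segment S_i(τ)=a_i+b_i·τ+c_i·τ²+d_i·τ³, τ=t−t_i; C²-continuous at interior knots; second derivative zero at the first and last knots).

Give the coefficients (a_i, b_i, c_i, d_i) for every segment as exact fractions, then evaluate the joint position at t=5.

Δ: Δ0=-8, Δ1=-1/3, Δ2=1/2
row 1: diag=8, rhs=46; c'=3/8, d'=23/4
row 2: denom=10−3·3/8=71/8; d'=(5−3·23/4)/(71/8)=-98/71
back: M2=-98/71
back: M1=23/4−3/8·-98/71=445/71
M: M0=0, M1=445/71, M2=-98/71, M3=0
seg 0: a=5, c=M0/2=0, d=(M1−M0)/(6·1)=445/426, b=Δ0−h0·(2M0+M1)/6=-3853/426
seg 1: a=-3, c=M1/2=445/142, d=(M2−M1)/(6·3)=-181/426, b=Δ1−h1·(2M1+M2)/6=-1259/213
seg 2: a=-4, c=M2/2=-49/71, d=(M3−M2)/(6·2)=49/426, b=Δ2−h2·(2M2+M3)/6=605/426
t_q=5 → seg 2, τ=1; S=-4+605/426·τ+-49/71·τ²+49/426·τ³=-224/71

  seg 0: a=5 b=-3853/426 c=0 d=445/426
  seg 1: a=-3 b=-1259/213 c=445/142 d=-181/426
  seg 2: a=-4 b=605/426 c=-49/71 d=49/426
S(5) = -224/71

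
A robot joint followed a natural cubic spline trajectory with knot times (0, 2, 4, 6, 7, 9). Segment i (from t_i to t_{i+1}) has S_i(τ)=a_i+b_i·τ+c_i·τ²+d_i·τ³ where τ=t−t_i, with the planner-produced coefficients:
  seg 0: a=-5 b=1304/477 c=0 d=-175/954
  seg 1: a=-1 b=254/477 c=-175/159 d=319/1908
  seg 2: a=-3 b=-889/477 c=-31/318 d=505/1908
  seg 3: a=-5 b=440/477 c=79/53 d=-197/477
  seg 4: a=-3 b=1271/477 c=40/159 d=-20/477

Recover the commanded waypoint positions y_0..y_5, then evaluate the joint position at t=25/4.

y_0 = S_0(0) = a_0 = -5
y_1 = S_1(0) = a_1 = -1
y_2 = S_2(0) = a_2 = -3
y_3 = S_3(0) = a_3 = -5
y_4 = S_4(0) = a_4 = -3
y_5 = S_4(2) = 3
t_q=25/4 is in segment 3 (τ=1/4); S_3(τ)=-47651/10176

y_0=-5 y_1=-1 y_2=-3 y_3=-5 y_4=-3 y_5=3
S(25/4) = -47651/10176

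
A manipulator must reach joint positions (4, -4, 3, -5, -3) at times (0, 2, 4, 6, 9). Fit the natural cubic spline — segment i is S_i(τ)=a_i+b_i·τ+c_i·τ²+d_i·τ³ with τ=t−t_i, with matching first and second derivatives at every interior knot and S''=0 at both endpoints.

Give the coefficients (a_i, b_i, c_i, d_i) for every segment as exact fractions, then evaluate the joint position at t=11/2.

Δ: Δ0=-4, Δ1=7/2, Δ2=-4, Δ3=2/3
row 1: diag=8, rhs=45; c'=1/4, d'=45/8
row 2: denom=8−2·1/4=15/2; d'=(-45−2·45/8)/(15/2)=-15/2
row 3: denom=10−2·4/15=142/15; d'=(28−2·-15/2)/(142/15)=645/142
back: M3=645/142
back: M2=-15/2−4/15·645/142=-1237/142
back: M1=45/8−1/4·-1237/142=554/71
M: M0=0, M1=554/71, M2=-1237/142, M3=645/142, M4=0
seg 0: a=4, c=M0/2=0, d=(M1−M0)/(6·2)=277/426, b=Δ0−h0·(2M0+M1)/6=-1406/213
seg 1: a=-4, c=M1/2=277/71, d=(M2−M1)/(6·2)=-2345/1704, b=Δ1−h1·(2M1+M2)/6=256/213
seg 2: a=3, c=M2/2=-1237/284, d=(M3−M2)/(6·2)=941/852, b=Δ2−h2·(2M2+M3)/6=125/426
seg 3: a=-5, c=M3/2=645/284, d=(M4−M3)/(6·3)=-215/852, b=Δ3−h3·(2M3+M4)/6=-1651/426
t_q=11/2 → seg 2, τ=3/2; S=3+125/426·τ+-1237/284·τ²+941/852·τ³=-5981/2272

  seg 0: a=4 b=-1406/213 c=0 d=277/426
  seg 1: a=-4 b=256/213 c=277/71 d=-2345/1704
  seg 2: a=3 b=125/426 c=-1237/284 d=941/852
  seg 3: a=-5 b=-1651/426 c=645/284 d=-215/852
S(11/2) = -5981/2272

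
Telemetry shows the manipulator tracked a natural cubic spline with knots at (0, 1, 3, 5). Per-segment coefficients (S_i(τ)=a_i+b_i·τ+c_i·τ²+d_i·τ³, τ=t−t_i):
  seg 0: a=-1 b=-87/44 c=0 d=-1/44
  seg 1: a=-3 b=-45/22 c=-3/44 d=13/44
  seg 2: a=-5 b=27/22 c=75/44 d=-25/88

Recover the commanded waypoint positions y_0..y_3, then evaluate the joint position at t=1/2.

y_0=-1 y_1=-3 y_2=-5 y_3=2
S(1/2) = -701/352

y_0 = S_0(0) = a_0 = -1
y_1 = S_1(0) = a_1 = -3
y_2 = S_2(0) = a_2 = -5
y_3 = S_2(2) = 2
t_q=1/2 is in segment 0 (τ=1/2); S_0(τ)=-701/352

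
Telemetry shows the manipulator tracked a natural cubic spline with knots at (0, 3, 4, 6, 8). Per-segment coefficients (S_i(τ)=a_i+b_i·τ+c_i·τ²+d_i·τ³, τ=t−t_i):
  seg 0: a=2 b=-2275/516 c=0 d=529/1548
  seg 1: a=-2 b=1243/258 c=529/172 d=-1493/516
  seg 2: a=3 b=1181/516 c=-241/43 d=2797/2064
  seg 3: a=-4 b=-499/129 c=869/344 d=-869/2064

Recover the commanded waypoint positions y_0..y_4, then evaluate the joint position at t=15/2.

y_0 = S_0(0) = a_0 = 2
y_1 = S_1(0) = a_1 = -2
y_2 = S_2(0) = a_2 = 3
y_3 = S_3(0) = a_3 = -4
y_4 = S_3(2) = -5
t_q=15/2 is in segment 3 (τ=3/2); S_3(τ)=-30489/5504

y_0=2 y_1=-2 y_2=3 y_3=-4 y_4=-5
S(15/2) = -30489/5504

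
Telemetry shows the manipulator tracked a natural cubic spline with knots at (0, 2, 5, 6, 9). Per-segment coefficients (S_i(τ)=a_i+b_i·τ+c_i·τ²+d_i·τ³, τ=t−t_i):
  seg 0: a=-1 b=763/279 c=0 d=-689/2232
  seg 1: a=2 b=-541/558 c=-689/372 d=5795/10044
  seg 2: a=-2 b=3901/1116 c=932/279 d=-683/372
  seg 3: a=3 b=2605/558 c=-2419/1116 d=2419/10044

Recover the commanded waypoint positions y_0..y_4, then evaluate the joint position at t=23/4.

y_0=-1 y_1=2 y_2=-2 y_3=3 y_4=4
S(23/4) = 41095/23808

y_0 = S_0(0) = a_0 = -1
y_1 = S_1(0) = a_1 = 2
y_2 = S_2(0) = a_2 = -2
y_3 = S_3(0) = a_3 = 3
y_4 = S_3(3) = 4
t_q=23/4 is in segment 2 (τ=3/4); S_2(τ)=41095/23808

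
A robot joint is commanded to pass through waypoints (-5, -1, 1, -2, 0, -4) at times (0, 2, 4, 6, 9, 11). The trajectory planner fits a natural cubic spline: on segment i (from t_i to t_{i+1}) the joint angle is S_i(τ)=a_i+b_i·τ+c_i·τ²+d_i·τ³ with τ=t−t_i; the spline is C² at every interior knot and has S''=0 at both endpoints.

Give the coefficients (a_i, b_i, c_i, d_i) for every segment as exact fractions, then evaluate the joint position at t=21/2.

  seg 0: a=-5 b=15763/7710 c=0 d=-343/30840
  seg 1: a=-1 b=7367/3855 c=-343/5140 d=-1199/6168
  seg 2: a=1 b=-5309/7710 c=-3169/2570 d=6379/15420
  seg 3: a=-2 b=-5063/7710 c=321/257 d=-6229/23130
  seg 4: a=0 b=-1672/3855 c=-3019/2570 d=3019/15420
S(21/2) = -21653/8224

Δ: Δ0=2, Δ1=1, Δ2=-3/2, Δ3=2/3, Δ4=-2
row 1: diag=8, rhs=-6; c'=1/4, d'=-3/4
row 2: denom=8−2·1/4=15/2; d'=(-15−2·-3/4)/(15/2)=-9/5
row 3: denom=10−2·4/15=142/15; d'=(13−2·-9/5)/(142/15)=249/142
row 4: denom=10−3·45/142=1285/142; d'=(-16−3·249/142)/(1285/142)=-3019/1285
back: M4=-3019/1285
back: M3=249/142−45/142·-3019/1285=642/257
back: M2=-9/5−4/15·642/257=-3169/1285
back: M1=-3/4−1/4·-3169/1285=-343/2570
M: M0=0, M1=-343/2570, M2=-3169/1285, M3=642/257, M4=-3019/1285, M5=0
seg 0: a=-5, c=M0/2=0, d=(M1−M0)/(6·2)=-343/30840, b=Δ0−h0·(2M0+M1)/6=15763/7710
seg 1: a=-1, c=M1/2=-343/5140, d=(M2−M1)/(6·2)=-1199/6168, b=Δ1−h1·(2M1+M2)/6=7367/3855
seg 2: a=1, c=M2/2=-3169/2570, d=(M3−M2)/(6·2)=6379/15420, b=Δ2−h2·(2M2+M3)/6=-5309/7710
seg 3: a=-2, c=M3/2=321/257, d=(M4−M3)/(6·3)=-6229/23130, b=Δ3−h3·(2M3+M4)/6=-5063/7710
seg 4: a=0, c=M4/2=-3019/2570, d=(M5−M4)/(6·2)=3019/15420, b=Δ4−h4·(2M4+M5)/6=-1672/3855
t_q=21/2 → seg 4, τ=3/2; S=0+-1672/3855·τ+-3019/2570·τ²+3019/15420·τ³=-21653/8224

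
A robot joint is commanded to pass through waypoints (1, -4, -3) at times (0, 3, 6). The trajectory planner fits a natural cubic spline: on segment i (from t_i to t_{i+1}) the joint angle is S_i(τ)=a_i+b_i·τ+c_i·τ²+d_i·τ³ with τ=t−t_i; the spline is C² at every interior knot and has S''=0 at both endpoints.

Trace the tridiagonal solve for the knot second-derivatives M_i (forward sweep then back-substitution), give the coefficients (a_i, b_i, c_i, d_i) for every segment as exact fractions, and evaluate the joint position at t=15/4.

Δ: Δ0=-5/3, Δ1=1/3
row 1: diag=12, rhs=12; c'=1/4, d'=1
back: M1=1
M: M0=0, M1=1, M2=0
seg 0: a=1, c=M0/2=0, d=(M1−M0)/(6·3)=1/18, b=Δ0−h0·(2M0+M1)/6=-13/6
seg 1: a=-4, c=M1/2=1/2, d=(M2−M1)/(6·3)=-1/18, b=Δ1−h1·(2M1+M2)/6=-2/3
t_q=15/4 → seg 1, τ=3/4; S=-4+-2/3·τ+1/2·τ²+-1/18·τ³=-543/128

  seg 0: a=1 b=-13/6 c=0 d=1/18
  seg 1: a=-4 b=-2/3 c=1/2 d=-1/18
S(15/4) = -543/128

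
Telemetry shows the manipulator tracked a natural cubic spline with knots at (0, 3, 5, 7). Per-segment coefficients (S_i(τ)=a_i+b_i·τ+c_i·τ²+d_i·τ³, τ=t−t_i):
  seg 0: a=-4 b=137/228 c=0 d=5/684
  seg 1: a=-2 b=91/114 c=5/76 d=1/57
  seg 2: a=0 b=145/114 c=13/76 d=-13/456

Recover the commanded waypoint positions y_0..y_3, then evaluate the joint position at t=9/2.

y_0=-4 y_1=-2 y_2=0 y_3=3
S(9/2) = -181/304

y_0 = S_0(0) = a_0 = -4
y_1 = S_1(0) = a_1 = -2
y_2 = S_2(0) = a_2 = 0
y_3 = S_2(2) = 3
t_q=9/2 is in segment 1 (τ=3/2); S_1(τ)=-181/304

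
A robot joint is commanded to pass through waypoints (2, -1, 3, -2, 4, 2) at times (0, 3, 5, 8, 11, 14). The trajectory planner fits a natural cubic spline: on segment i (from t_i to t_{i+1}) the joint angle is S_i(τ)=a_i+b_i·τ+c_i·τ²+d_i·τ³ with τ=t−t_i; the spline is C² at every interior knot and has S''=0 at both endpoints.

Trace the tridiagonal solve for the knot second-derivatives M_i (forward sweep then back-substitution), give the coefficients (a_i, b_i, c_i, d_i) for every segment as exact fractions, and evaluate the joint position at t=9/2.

  seg 0: a=2 b=-749/330 c=0 d=419/2970
  seg 1: a=-1 b=254/165 c=419/330 d=-343/660
  seg 2: a=3 b=21/55 c=-61/33 d=577/1485
  seg 3: a=-2 b=-12/55 c=272/165 d=-10/33
  seg 4: a=4 b=82/55 c=-178/165 d=178/1485
S(9/2) = 849/352

Δ: Δ0=-1, Δ1=2, Δ2=-5/3, Δ3=2, Δ4=-2/3
row 1: diag=10, rhs=18; c'=1/5, d'=9/5
row 2: denom=10−2·1/5=48/5; d'=(-22−2·9/5)/(48/5)=-8/3
row 3: denom=12−3·5/16=177/16; d'=(22−3·-8/3)/(177/16)=160/59
row 4: denom=12−3·16/59=660/59; d'=(-16−3·160/59)/(660/59)=-356/165
back: M4=-356/165
back: M3=160/59−16/59·-356/165=544/165
back: M2=-8/3−5/16·544/165=-122/33
back: M1=9/5−1/5·-122/33=419/165
M: M0=0, M1=419/165, M2=-122/33, M3=544/165, M4=-356/165, M5=0
seg 0: a=2, c=M0/2=0, d=(M1−M0)/(6·3)=419/2970, b=Δ0−h0·(2M0+M1)/6=-749/330
seg 1: a=-1, c=M1/2=419/330, d=(M2−M1)/(6·2)=-343/660, b=Δ1−h1·(2M1+M2)/6=254/165
seg 2: a=3, c=M2/2=-61/33, d=(M3−M2)/(6·3)=577/1485, b=Δ2−h2·(2M2+M3)/6=21/55
seg 3: a=-2, c=M3/2=272/165, d=(M4−M3)/(6·3)=-10/33, b=Δ3−h3·(2M3+M4)/6=-12/55
seg 4: a=4, c=M4/2=-178/165, d=(M5−M4)/(6·3)=178/1485, b=Δ4−h4·(2M4+M5)/6=82/55
t_q=9/2 → seg 1, τ=3/2; S=-1+254/165·τ+419/330·τ²+-343/660·τ³=849/352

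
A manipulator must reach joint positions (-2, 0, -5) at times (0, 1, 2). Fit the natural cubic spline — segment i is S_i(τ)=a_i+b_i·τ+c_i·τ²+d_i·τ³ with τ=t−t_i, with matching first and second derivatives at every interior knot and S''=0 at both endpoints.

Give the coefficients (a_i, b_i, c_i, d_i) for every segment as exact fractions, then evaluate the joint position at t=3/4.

Δ: Δ0=2, Δ1=-5
row 1: diag=4, rhs=-42; c'=1/4, d'=-21/2
back: M1=-21/2
M: M0=0, M1=-21/2, M2=0
seg 0: a=-2, c=M0/2=0, d=(M1−M0)/(6·1)=-7/4, b=Δ0−h0·(2M0+M1)/6=15/4
seg 1: a=0, c=M1/2=-21/4, d=(M2−M1)/(6·1)=7/4, b=Δ1−h1·(2M1+M2)/6=-3/2
t_q=3/4 → seg 0, τ=3/4; S=-2+15/4·τ+0·τ²+-7/4·τ³=19/256

  seg 0: a=-2 b=15/4 c=0 d=-7/4
  seg 1: a=0 b=-3/2 c=-21/4 d=7/4
S(3/4) = 19/256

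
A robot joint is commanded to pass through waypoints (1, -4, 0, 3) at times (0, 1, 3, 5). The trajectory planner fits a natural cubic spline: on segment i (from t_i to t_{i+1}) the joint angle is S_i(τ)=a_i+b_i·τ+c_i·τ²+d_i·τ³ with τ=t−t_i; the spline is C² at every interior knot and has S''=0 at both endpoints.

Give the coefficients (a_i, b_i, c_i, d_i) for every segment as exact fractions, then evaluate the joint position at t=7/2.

  seg 0: a=1 b=-277/44 c=0 d=57/44
  seg 1: a=-4 b=-53/22 c=171/44 d=-37/44
  seg 2: a=0 b=67/22 c=-51/44 d=17/88
S(7/2) = 885/704

Δ: Δ0=-5, Δ1=2, Δ2=3/2
row 1: diag=6, rhs=42; c'=1/3, d'=7
row 2: denom=8−2·1/3=22/3; d'=(-3−2·7)/(22/3)=-51/22
back: M2=-51/22
back: M1=7−1/3·-51/22=171/22
M: M0=0, M1=171/22, M2=-51/22, M3=0
seg 0: a=1, c=M0/2=0, d=(M1−M0)/(6·1)=57/44, b=Δ0−h0·(2M0+M1)/6=-277/44
seg 1: a=-4, c=M1/2=171/44, d=(M2−M1)/(6·2)=-37/44, b=Δ1−h1·(2M1+M2)/6=-53/22
seg 2: a=0, c=M2/2=-51/44, d=(M3−M2)/(6·2)=17/88, b=Δ2−h2·(2M2+M3)/6=67/22
t_q=7/2 → seg 2, τ=1/2; S=0+67/22·τ+-51/44·τ²+17/88·τ³=885/704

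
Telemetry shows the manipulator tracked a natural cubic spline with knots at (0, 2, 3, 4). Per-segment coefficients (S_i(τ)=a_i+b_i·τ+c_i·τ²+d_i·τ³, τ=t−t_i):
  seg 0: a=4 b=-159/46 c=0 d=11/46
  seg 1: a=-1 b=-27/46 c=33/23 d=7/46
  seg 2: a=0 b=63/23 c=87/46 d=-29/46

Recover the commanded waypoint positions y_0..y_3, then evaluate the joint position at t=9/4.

y_0=4 y_1=-1 y_2=0 y_3=4
S(9/4) = -135/128

y_0 = S_0(0) = a_0 = 4
y_1 = S_1(0) = a_1 = -1
y_2 = S_2(0) = a_2 = 0
y_3 = S_2(1) = 4
t_q=9/4 is in segment 1 (τ=1/4); S_1(τ)=-135/128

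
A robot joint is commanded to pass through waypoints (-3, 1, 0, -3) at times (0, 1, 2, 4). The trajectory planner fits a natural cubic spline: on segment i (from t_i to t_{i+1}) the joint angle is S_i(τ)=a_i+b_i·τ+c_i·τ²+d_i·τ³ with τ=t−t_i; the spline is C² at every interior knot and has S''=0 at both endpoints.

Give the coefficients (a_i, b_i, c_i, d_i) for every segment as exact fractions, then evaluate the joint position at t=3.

Δ: Δ0=4, Δ1=-1, Δ2=-3/2
row 1: diag=4, rhs=-30; c'=1/4, d'=-15/2
row 2: denom=6−1·1/4=23/4; d'=(-3−1·-15/2)/(23/4)=18/23
back: M2=18/23
back: M1=-15/2−1/4·18/23=-177/23
M: M0=0, M1=-177/23, M2=18/23, M3=0
seg 0: a=-3, c=M0/2=0, d=(M1−M0)/(6·1)=-59/46, b=Δ0−h0·(2M0+M1)/6=243/46
seg 1: a=1, c=M1/2=-177/46, d=(M2−M1)/(6·1)=65/46, b=Δ1−h1·(2M1+M2)/6=33/23
seg 2: a=0, c=M2/2=9/23, d=(M3−M2)/(6·2)=-3/46, b=Δ2−h2·(2M2+M3)/6=-93/46
t_q=3 → seg 2, τ=1; S=0+-93/46·τ+9/23·τ²+-3/46·τ³=-39/23

  seg 0: a=-3 b=243/46 c=0 d=-59/46
  seg 1: a=1 b=33/23 c=-177/46 d=65/46
  seg 2: a=0 b=-93/46 c=9/23 d=-3/46
S(3) = -39/23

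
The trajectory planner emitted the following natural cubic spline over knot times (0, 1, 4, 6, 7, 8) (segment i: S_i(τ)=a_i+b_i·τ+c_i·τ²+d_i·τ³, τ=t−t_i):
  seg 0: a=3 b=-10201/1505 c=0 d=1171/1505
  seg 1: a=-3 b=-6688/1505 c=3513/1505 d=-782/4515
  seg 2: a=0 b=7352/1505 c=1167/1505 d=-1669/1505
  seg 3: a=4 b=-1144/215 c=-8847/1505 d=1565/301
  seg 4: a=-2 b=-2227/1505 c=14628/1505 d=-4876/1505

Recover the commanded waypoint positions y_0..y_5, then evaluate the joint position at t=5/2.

y_0=3 y_1=-3 y_2=0 y_3=4 y_4=-2 y_5=3
S(5/2) = -3009/602

y_0 = S_0(0) = a_0 = 3
y_1 = S_1(0) = a_1 = -3
y_2 = S_2(0) = a_2 = 0
y_3 = S_3(0) = a_3 = 4
y_4 = S_4(0) = a_4 = -2
y_5 = S_4(1) = 3
t_q=5/2 is in segment 1 (τ=3/2); S_1(τ)=-3009/602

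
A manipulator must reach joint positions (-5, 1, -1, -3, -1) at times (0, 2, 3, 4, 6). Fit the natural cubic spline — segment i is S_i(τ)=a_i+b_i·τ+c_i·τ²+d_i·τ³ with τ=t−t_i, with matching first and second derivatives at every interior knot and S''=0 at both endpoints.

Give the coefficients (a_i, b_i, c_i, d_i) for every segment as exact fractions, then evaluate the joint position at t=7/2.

  seg 0: a=-5 b=155/33 c=0 d=-14/33
  seg 1: a=1 b=-13/33 c=-28/11 d=31/33
  seg 2: a=-1 b=-8/3 c=3/11 d=13/33
  seg 3: a=-3 b=-31/33 c=16/11 d=-8/33
S(7/2) = -195/88

Δ: Δ0=3, Δ1=-2, Δ2=-2, Δ3=1
row 1: diag=6, rhs=-30; c'=1/6, d'=-5
row 2: denom=4−1·1/6=23/6; d'=(0−1·-5)/(23/6)=30/23
row 3: denom=6−1·6/23=132/23; d'=(18−1·30/23)/(132/23)=32/11
back: M3=32/11
back: M2=30/23−6/23·32/11=6/11
back: M1=-5−1/6·6/11=-56/11
M: M0=0, M1=-56/11, M2=6/11, M3=32/11, M4=0
seg 0: a=-5, c=M0/2=0, d=(M1−M0)/(6·2)=-14/33, b=Δ0−h0·(2M0+M1)/6=155/33
seg 1: a=1, c=M1/2=-28/11, d=(M2−M1)/(6·1)=31/33, b=Δ1−h1·(2M1+M2)/6=-13/33
seg 2: a=-1, c=M2/2=3/11, d=(M3−M2)/(6·1)=13/33, b=Δ2−h2·(2M2+M3)/6=-8/3
seg 3: a=-3, c=M3/2=16/11, d=(M4−M3)/(6·2)=-8/33, b=Δ3−h3·(2M3+M4)/6=-31/33
t_q=7/2 → seg 2, τ=1/2; S=-1+-8/3·τ+3/11·τ²+13/33·τ³=-195/88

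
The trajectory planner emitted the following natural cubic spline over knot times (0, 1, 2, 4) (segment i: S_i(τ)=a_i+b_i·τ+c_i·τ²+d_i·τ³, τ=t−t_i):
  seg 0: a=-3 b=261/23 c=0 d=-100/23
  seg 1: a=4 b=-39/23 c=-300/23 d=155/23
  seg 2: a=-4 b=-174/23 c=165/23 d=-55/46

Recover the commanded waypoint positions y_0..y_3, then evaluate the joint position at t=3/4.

y_0 = S_0(0) = a_0 = -3
y_1 = S_1(0) = a_1 = 4
y_2 = S_2(0) = a_2 = -4
y_3 = S_2(2) = 0
t_q=3/4 is in segment 0 (τ=3/4); S_0(τ)=1353/368

y_0=-3 y_1=4 y_2=-4 y_3=0
S(3/4) = 1353/368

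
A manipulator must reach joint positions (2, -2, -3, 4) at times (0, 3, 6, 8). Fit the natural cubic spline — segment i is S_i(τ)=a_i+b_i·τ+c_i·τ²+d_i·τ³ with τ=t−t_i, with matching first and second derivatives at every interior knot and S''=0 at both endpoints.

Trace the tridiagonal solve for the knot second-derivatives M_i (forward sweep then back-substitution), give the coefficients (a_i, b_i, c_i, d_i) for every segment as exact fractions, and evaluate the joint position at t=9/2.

  seg 0: a=2 b=-287/222 c=0 d=-1/222
  seg 1: a=-2 b=-157/111 c=-3/74 d=89/666
  seg 2: a=-3 b=433/222 c=43/37 d=-43/222
S(9/2) = -2227/592

Δ: Δ0=-4/3, Δ1=-1/3, Δ2=7/2
row 1: diag=12, rhs=6; c'=1/4, d'=1/2
row 2: denom=10−3·1/4=37/4; d'=(23−3·1/2)/(37/4)=86/37
back: M2=86/37
back: M1=1/2−1/4·86/37=-3/37
M: M0=0, M1=-3/37, M2=86/37, M3=0
seg 0: a=2, c=M0/2=0, d=(M1−M0)/(6·3)=-1/222, b=Δ0−h0·(2M0+M1)/6=-287/222
seg 1: a=-2, c=M1/2=-3/74, d=(M2−M1)/(6·3)=89/666, b=Δ1−h1·(2M1+M2)/6=-157/111
seg 2: a=-3, c=M2/2=43/37, d=(M3−M2)/(6·2)=-43/222, b=Δ2−h2·(2M2+M3)/6=433/222
t_q=9/2 → seg 1, τ=3/2; S=-2+-157/111·τ+-3/74·τ²+89/666·τ³=-2227/592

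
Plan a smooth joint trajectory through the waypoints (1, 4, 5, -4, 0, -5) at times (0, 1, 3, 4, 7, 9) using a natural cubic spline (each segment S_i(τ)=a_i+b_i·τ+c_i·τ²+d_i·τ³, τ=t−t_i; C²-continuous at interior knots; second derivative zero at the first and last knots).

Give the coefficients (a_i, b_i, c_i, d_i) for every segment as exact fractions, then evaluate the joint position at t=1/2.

  seg 0: a=1 b=4573/1659 c=0 d=404/1659
  seg 1: a=4 b=5785/1659 c=404/553 d=-14759/13272
  seg 2: a=5 b=-23011/3318 c=-13143/2212 d=25727/6636
  seg 3: a=-4 b=-47699/6636 c=3146/553 d=-6301/6636
  seg 4: a=0 b=4343/3318 c=-6319/2212 d=6319/13272
S(1/2) = 1332/553

Δ: Δ0=3, Δ1=1/2, Δ2=-9, Δ3=4/3, Δ4=-5/2
row 1: diag=6, rhs=-15; c'=1/3, d'=-5/2
row 2: denom=6−2·1/3=16/3; d'=(-57−2·-5/2)/(16/3)=-39/4
row 3: denom=8−1·3/16=125/16; d'=(62−1·-39/4)/(125/16)=1148/125
row 4: denom=10−3·48/125=1106/125; d'=(-23−3·1148/125)/(1106/125)=-6319/1106
back: M4=-6319/1106
back: M3=1148/125−48/125·-6319/1106=6292/553
back: M2=-39/4−3/16·6292/553=-13143/1106
back: M1=-5/2−1/3·-13143/1106=808/553
M: M0=0, M1=808/553, M2=-13143/1106, M3=6292/553, M4=-6319/1106, M5=0
seg 0: a=1, c=M0/2=0, d=(M1−M0)/(6·1)=404/1659, b=Δ0−h0·(2M0+M1)/6=4573/1659
seg 1: a=4, c=M1/2=404/553, d=(M2−M1)/(6·2)=-14759/13272, b=Δ1−h1·(2M1+M2)/6=5785/1659
seg 2: a=5, c=M2/2=-13143/2212, d=(M3−M2)/(6·1)=25727/6636, b=Δ2−h2·(2M2+M3)/6=-23011/3318
seg 3: a=-4, c=M3/2=3146/553, d=(M4−M3)/(6·3)=-6301/6636, b=Δ3−h3·(2M3+M4)/6=-47699/6636
seg 4: a=0, c=M4/2=-6319/2212, d=(M5−M4)/(6·2)=6319/13272, b=Δ4−h4·(2M4+M5)/6=4343/3318
t_q=1/2 → seg 0, τ=1/2; S=1+4573/1659·τ+0·τ²+404/1659·τ³=1332/553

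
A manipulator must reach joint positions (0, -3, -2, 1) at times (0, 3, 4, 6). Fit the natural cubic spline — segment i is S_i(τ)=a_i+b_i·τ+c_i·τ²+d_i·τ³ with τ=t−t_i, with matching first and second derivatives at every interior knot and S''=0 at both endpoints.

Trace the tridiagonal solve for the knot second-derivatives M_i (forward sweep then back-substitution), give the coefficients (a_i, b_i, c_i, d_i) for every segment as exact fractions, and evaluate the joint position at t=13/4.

  seg 0: a=0 b=-163/94 c=0 d=23/282
  seg 1: a=-3 b=22/47 c=69/94 d=-19/94
  seg 2: a=-2 b=125/94 c=6/47 d=-1/47
S(13/4) = -17087/6016

Δ: Δ0=-1, Δ1=1, Δ2=3/2
row 1: diag=8, rhs=12; c'=1/8, d'=3/2
row 2: denom=6−1·1/8=47/8; d'=(3−1·3/2)/(47/8)=12/47
back: M2=12/47
back: M1=3/2−1/8·12/47=69/47
M: M0=0, M1=69/47, M2=12/47, M3=0
seg 0: a=0, c=M0/2=0, d=(M1−M0)/(6·3)=23/282, b=Δ0−h0·(2M0+M1)/6=-163/94
seg 1: a=-3, c=M1/2=69/94, d=(M2−M1)/(6·1)=-19/94, b=Δ1−h1·(2M1+M2)/6=22/47
seg 2: a=-2, c=M2/2=6/47, d=(M3−M2)/(6·2)=-1/47, b=Δ2−h2·(2M2+M3)/6=125/94
t_q=13/4 → seg 1, τ=1/4; S=-3+22/47·τ+69/94·τ²+-19/94·τ³=-17087/6016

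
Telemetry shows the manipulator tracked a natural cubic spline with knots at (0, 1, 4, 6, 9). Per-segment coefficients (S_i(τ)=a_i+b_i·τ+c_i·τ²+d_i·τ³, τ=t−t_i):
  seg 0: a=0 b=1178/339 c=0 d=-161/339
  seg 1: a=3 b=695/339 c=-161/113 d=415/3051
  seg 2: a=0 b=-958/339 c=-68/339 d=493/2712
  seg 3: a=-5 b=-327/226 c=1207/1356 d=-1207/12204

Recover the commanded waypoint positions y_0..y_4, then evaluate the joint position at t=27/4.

y_0=0 y_1=3 y_2=0 y_3=-5 y_4=-4
S(27/4) = -162755/28928

y_0 = S_0(0) = a_0 = 0
y_1 = S_1(0) = a_1 = 3
y_2 = S_2(0) = a_2 = 0
y_3 = S_3(0) = a_3 = -5
y_4 = S_3(3) = -4
t_q=27/4 is in segment 3 (τ=3/4); S_3(τ)=-162755/28928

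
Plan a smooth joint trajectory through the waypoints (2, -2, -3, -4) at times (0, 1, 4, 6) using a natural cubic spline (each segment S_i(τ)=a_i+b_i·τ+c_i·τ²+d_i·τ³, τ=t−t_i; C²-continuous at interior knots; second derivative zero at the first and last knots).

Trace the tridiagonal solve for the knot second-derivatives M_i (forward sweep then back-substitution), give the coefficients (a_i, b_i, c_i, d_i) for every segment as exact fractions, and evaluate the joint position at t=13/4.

  seg 0: a=2 b=-1927/426 c=0 d=223/426
  seg 1: a=-2 b=-629/213 c=223/142 d=-33/142
  seg 2: a=-3 b=83/426 c=-37/71 d=37/426
S(13/4) = -30365/9088

Δ: Δ0=-4, Δ1=-1/3, Δ2=-1/2
row 1: diag=8, rhs=22; c'=3/8, d'=11/4
row 2: denom=10−3·3/8=71/8; d'=(-1−3·11/4)/(71/8)=-74/71
back: M2=-74/71
back: M1=11/4−3/8·-74/71=223/71
M: M0=0, M1=223/71, M2=-74/71, M3=0
seg 0: a=2, c=M0/2=0, d=(M1−M0)/(6·1)=223/426, b=Δ0−h0·(2M0+M1)/6=-1927/426
seg 1: a=-2, c=M1/2=223/142, d=(M2−M1)/(6·3)=-33/142, b=Δ1−h1·(2M1+M2)/6=-629/213
seg 2: a=-3, c=M2/2=-37/71, d=(M3−M2)/(6·2)=37/426, b=Δ2−h2·(2M2+M3)/6=83/426
t_q=13/4 → seg 1, τ=9/4; S=-2+-629/213·τ+223/142·τ²+-33/142·τ³=-30365/9088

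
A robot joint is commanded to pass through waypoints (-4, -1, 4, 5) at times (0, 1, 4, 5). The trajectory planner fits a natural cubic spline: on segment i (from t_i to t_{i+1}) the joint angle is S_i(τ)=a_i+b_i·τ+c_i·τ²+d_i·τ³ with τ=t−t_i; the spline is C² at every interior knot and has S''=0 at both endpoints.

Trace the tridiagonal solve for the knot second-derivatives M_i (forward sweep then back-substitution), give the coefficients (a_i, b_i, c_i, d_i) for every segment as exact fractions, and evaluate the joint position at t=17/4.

  seg 0: a=-4 b=521/165 c=0 d=-26/165
  seg 1: a=-1 b=443/165 c=-26/55 d=2/45
  seg 2: a=4 b=173/165 c=-4/55 d=4/165
S(17/4) = 3747/880

Δ: Δ0=3, Δ1=5/3, Δ2=1
row 1: diag=8, rhs=-8; c'=3/8, d'=-1
row 2: denom=8−3·3/8=55/8; d'=(-4−3·-1)/(55/8)=-8/55
back: M2=-8/55
back: M1=-1−3/8·-8/55=-52/55
M: M0=0, M1=-52/55, M2=-8/55, M3=0
seg 0: a=-4, c=M0/2=0, d=(M1−M0)/(6·1)=-26/165, b=Δ0−h0·(2M0+M1)/6=521/165
seg 1: a=-1, c=M1/2=-26/55, d=(M2−M1)/(6·3)=2/45, b=Δ1−h1·(2M1+M2)/6=443/165
seg 2: a=4, c=M2/2=-4/55, d=(M3−M2)/(6·1)=4/165, b=Δ2−h2·(2M2+M3)/6=173/165
t_q=17/4 → seg 2, τ=1/4; S=4+173/165·τ+-4/55·τ²+4/165·τ³=3747/880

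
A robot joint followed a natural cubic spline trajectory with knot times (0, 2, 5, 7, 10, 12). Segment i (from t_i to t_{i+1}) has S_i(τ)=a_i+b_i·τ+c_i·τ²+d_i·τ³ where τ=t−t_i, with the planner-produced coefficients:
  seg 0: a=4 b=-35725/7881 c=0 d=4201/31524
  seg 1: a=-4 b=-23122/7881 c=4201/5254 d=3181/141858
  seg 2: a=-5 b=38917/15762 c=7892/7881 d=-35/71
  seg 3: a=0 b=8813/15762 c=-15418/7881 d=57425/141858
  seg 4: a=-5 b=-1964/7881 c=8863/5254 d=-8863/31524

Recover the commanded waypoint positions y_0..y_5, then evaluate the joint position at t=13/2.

y_0=4 y_1=-4 y_2=-5 y_3=0 y_4=-5 y_5=-1
S(13/2) = -14859/21016

y_0 = S_0(0) = a_0 = 4
y_1 = S_1(0) = a_1 = -4
y_2 = S_2(0) = a_2 = -5
y_3 = S_3(0) = a_3 = 0
y_4 = S_4(0) = a_4 = -5
y_5 = S_4(2) = -1
t_q=13/2 is in segment 2 (τ=3/2); S_2(τ)=-14859/21016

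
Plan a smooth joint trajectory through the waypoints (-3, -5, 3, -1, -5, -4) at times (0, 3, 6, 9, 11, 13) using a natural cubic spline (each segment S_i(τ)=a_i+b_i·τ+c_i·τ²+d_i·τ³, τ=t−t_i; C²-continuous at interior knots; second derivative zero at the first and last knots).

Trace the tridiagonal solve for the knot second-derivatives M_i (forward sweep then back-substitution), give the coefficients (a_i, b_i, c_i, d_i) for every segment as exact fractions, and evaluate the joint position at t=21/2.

  seg 0: a=-3 b=-5707/3132 c=0 d=3619/28188
  seg 1: a=-5 b=2575/1566 c=3619/3132 d=-7655/28188
  seg 2: a=3 b=3899/3132 c=-1009/783 d=4033/28188
  seg 3: a=-1 b=-4109/1566 c=-1/1044 d=245/1566
  seg 4: a=-5 b=-1175/1566 c=979/1044 d=-979/6264
S(21/2) = -1151/261

Δ: Δ0=-2/3, Δ1=8/3, Δ2=-4/3, Δ3=-2, Δ4=1/2
row 1: diag=12, rhs=20; c'=1/4, d'=5/3
row 2: denom=12−3·1/4=45/4; d'=(-24−3·5/3)/(45/4)=-116/45
row 3: denom=10−3·4/15=46/5; d'=(-4−3·-116/45)/(46/5)=28/69
row 4: denom=8−2·5/23=174/23; d'=(15−2·28/69)/(174/23)=979/522
back: M4=979/522
back: M3=28/69−5/23·979/522=-1/522
back: M2=-116/45−4/15·-1/522=-2018/783
back: M1=5/3−1/4·-2018/783=3619/1566
M: M0=0, M1=3619/1566, M2=-2018/783, M3=-1/522, M4=979/522, M5=0
seg 0: a=-3, c=M0/2=0, d=(M1−M0)/(6·3)=3619/28188, b=Δ0−h0·(2M0+M1)/6=-5707/3132
seg 1: a=-5, c=M1/2=3619/3132, d=(M2−M1)/(6·3)=-7655/28188, b=Δ1−h1·(2M1+M2)/6=2575/1566
seg 2: a=3, c=M2/2=-1009/783, d=(M3−M2)/(6·3)=4033/28188, b=Δ2−h2·(2M2+M3)/6=3899/3132
seg 3: a=-1, c=M3/2=-1/1044, d=(M4−M3)/(6·2)=245/1566, b=Δ3−h3·(2M3+M4)/6=-4109/1566
seg 4: a=-5, c=M4/2=979/1044, d=(M5−M4)/(6·2)=-979/6264, b=Δ4−h4·(2M4+M5)/6=-1175/1566
t_q=21/2 → seg 3, τ=3/2; S=-1+-4109/1566·τ+-1/1044·τ²+245/1566·τ³=-1151/261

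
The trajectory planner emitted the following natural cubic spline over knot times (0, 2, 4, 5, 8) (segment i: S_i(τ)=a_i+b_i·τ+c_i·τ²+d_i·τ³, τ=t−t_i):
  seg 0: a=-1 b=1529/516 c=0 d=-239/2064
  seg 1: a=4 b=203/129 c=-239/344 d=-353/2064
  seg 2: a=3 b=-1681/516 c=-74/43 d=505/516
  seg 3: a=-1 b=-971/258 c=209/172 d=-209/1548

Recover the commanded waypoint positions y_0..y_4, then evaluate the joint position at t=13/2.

y_0 = S_0(0) = a_0 = -1
y_1 = S_1(0) = a_1 = 4
y_2 = S_2(0) = a_2 = 3
y_3 = S_3(0) = a_3 = -1
y_4 = S_3(3) = -5
t_q=13/2 is in segment 3 (τ=3/2); S_3(τ)=-6009/1376

y_0=-1 y_1=4 y_2=3 y_3=-1 y_4=-5
S(13/2) = -6009/1376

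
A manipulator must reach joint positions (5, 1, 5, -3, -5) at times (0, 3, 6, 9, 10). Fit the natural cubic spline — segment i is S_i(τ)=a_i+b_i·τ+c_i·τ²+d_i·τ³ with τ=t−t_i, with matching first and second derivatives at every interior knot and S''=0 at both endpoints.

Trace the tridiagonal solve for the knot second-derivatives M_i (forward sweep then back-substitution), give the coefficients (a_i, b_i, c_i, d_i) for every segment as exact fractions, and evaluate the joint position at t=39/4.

Δ: Δ0=-4/3, Δ1=4/3, Δ2=-8/3, Δ3=-2
row 1: diag=12, rhs=16; c'=1/4, d'=4/3
row 2: denom=12−3·1/4=45/4; d'=(-24−3·4/3)/(45/4)=-112/45
row 3: denom=8−3·4/15=36/5; d'=(4−3·-112/45)/(36/5)=43/27
back: M3=43/27
back: M2=-112/45−4/15·43/27=-236/81
back: M1=4/3−1/4·-236/81=167/81
M: M0=0, M1=167/81, M2=-236/81, M3=43/27, M4=0
seg 0: a=5, c=M0/2=0, d=(M1−M0)/(6·3)=167/1458, b=Δ0−h0·(2M0+M1)/6=-383/162
seg 1: a=1, c=M1/2=167/162, d=(M2−M1)/(6·3)=-403/1458, b=Δ1−h1·(2M1+M2)/6=59/81
seg 2: a=5, c=M2/2=-118/81, d=(M3−M2)/(6·3)=365/1458, b=Δ2−h2·(2M2+M3)/6=-89/162
seg 3: a=-3, c=M3/2=43/54, d=(M4−M3)/(6·1)=-43/162, b=Δ3−h3·(2M3+M4)/6=-205/81
t_q=39/4 → seg 3, τ=3/4; S=-3+-205/81·τ+43/54·τ²+-43/162·τ³=-15767/3456

  seg 0: a=5 b=-383/162 c=0 d=167/1458
  seg 1: a=1 b=59/81 c=167/162 d=-403/1458
  seg 2: a=5 b=-89/162 c=-118/81 d=365/1458
  seg 3: a=-3 b=-205/81 c=43/54 d=-43/162
S(39/4) = -15767/3456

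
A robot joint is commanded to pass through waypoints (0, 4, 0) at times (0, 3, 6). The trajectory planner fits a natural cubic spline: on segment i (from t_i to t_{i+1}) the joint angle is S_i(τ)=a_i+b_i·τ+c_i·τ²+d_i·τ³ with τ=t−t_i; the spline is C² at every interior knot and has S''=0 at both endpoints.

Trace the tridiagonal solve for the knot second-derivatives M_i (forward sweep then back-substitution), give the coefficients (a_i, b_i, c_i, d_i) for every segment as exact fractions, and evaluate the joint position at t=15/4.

  seg 0: a=0 b=2 c=0 d=-2/27
  seg 1: a=4 b=0 c=-2/3 d=2/27
S(15/4) = 117/32

Δ: Δ0=4/3, Δ1=-4/3
row 1: diag=12, rhs=-16; c'=1/4, d'=-4/3
back: M1=-4/3
M: M0=0, M1=-4/3, M2=0
seg 0: a=0, c=M0/2=0, d=(M1−M0)/(6·3)=-2/27, b=Δ0−h0·(2M0+M1)/6=2
seg 1: a=4, c=M1/2=-2/3, d=(M2−M1)/(6·3)=2/27, b=Δ1−h1·(2M1+M2)/6=0
t_q=15/4 → seg 1, τ=3/4; S=4+0·τ+-2/3·τ²+2/27·τ³=117/32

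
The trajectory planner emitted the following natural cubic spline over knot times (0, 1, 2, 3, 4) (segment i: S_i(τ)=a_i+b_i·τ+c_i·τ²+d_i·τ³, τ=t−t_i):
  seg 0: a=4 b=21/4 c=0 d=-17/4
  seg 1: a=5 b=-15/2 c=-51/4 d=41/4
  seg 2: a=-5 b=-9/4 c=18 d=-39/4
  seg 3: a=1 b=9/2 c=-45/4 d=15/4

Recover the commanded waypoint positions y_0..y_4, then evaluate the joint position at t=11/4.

y_0 = S_0(0) = a_0 = 4
y_1 = S_1(0) = a_1 = 5
y_2 = S_2(0) = a_2 = -5
y_3 = S_3(0) = a_3 = 1
y_4 = S_3(1) = -2
t_q=11/4 is in segment 2 (τ=3/4); S_2(τ)=-173/256

y_0=4 y_1=5 y_2=-5 y_3=1 y_4=-2
S(11/4) = -173/256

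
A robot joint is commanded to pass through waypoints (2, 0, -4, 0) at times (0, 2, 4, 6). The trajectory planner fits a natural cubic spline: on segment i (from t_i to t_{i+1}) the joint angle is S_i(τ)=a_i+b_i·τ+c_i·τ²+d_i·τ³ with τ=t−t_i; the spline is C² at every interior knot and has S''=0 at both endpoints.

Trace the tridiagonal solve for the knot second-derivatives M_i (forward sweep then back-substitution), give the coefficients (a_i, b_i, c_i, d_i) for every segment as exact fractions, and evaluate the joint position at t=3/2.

Δ: Δ0=-1, Δ1=-2, Δ2=2
row 1: diag=8, rhs=-6; c'=1/4, d'=-3/4
row 2: denom=8−2·1/4=15/2; d'=(24−2·-3/4)/(15/2)=17/5
back: M2=17/5
back: M1=-3/4−1/4·17/5=-8/5
M: M0=0, M1=-8/5, M2=17/5, M3=0
seg 0: a=2, c=M0/2=0, d=(M1−M0)/(6·2)=-2/15, b=Δ0−h0·(2M0+M1)/6=-7/15
seg 1: a=0, c=M1/2=-4/5, d=(M2−M1)/(6·2)=5/12, b=Δ1−h1·(2M1+M2)/6=-31/15
seg 2: a=-4, c=M2/2=17/10, d=(M3−M2)/(6·2)=-17/60, b=Δ2−h2·(2M2+M3)/6=-4/15
t_q=3/2 → seg 0, τ=3/2; S=2+-7/15·τ+0·τ²+-2/15·τ³=17/20

  seg 0: a=2 b=-7/15 c=0 d=-2/15
  seg 1: a=0 b=-31/15 c=-4/5 d=5/12
  seg 2: a=-4 b=-4/15 c=17/10 d=-17/60
S(3/2) = 17/20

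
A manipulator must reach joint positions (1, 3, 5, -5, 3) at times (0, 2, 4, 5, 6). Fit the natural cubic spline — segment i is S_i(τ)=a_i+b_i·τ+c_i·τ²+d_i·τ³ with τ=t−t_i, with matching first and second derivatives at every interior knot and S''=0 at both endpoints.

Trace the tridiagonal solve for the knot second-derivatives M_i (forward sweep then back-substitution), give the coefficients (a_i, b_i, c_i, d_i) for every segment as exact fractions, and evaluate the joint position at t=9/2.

  seg 0: a=1 b=-10/21 c=0 d=31/84
  seg 1: a=3 b=83/21 c=31/14 d=-155/84
  seg 2: a=5 b=-28/3 c=-62/7 d=172/21
  seg 3: a=-5 b=-52/21 c=110/7 d=-110/21
S(9/2) = -6/7

Δ: Δ0=1, Δ1=1, Δ2=-10, Δ3=8
row 1: diag=8, rhs=0; c'=1/4, d'=0
row 2: denom=6−2·1/4=11/2; d'=(-66−2·0)/(11/2)=-12
row 3: denom=4−1·2/11=42/11; d'=(108−1·-12)/(42/11)=220/7
back: M3=220/7
back: M2=-12−2/11·220/7=-124/7
back: M1=0−1/4·-124/7=31/7
M: M0=0, M1=31/7, M2=-124/7, M3=220/7, M4=0
seg 0: a=1, c=M0/2=0, d=(M1−M0)/(6·2)=31/84, b=Δ0−h0·(2M0+M1)/6=-10/21
seg 1: a=3, c=M1/2=31/14, d=(M2−M1)/(6·2)=-155/84, b=Δ1−h1·(2M1+M2)/6=83/21
seg 2: a=5, c=M2/2=-62/7, d=(M3−M2)/(6·1)=172/21, b=Δ2−h2·(2M2+M3)/6=-28/3
seg 3: a=-5, c=M3/2=110/7, d=(M4−M3)/(6·1)=-110/21, b=Δ3−h3·(2M3+M4)/6=-52/21
t_q=9/2 → seg 2, τ=1/2; S=5+-28/3·τ+-62/7·τ²+172/21·τ³=-6/7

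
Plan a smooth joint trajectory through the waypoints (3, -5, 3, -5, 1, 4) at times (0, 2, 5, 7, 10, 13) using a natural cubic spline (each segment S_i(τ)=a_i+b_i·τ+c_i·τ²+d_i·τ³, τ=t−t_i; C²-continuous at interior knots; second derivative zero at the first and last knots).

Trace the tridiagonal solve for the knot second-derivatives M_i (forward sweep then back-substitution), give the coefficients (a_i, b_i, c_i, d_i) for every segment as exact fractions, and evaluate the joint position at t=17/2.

Δ: Δ0=-4, Δ1=8/3, Δ2=-4, Δ3=2, Δ4=1
row 1: diag=10, rhs=40; c'=3/10, d'=4
row 2: denom=10−3·3/10=91/10; d'=(-40−3·4)/(91/10)=-40/7
row 3: denom=10−2·20/91=870/91; d'=(36−2·-40/7)/(870/91)=2158/435
row 4: denom=12−3·91/290=3207/290; d'=(-6−3·2158/435)/(3207/290)=-6056/3207
back: M4=-6056/3207
back: M3=2158/435−91/290·-6056/3207=17810/3207
back: M2=-40/7−20/91·17810/3207=-22240/3207
back: M1=4−3/10·-22240/3207=6500/1069
M: M0=0, M1=6500/1069, M2=-22240/3207, M3=17810/3207, M4=-6056/3207, M5=0
seg 0: a=3, c=M0/2=0, d=(M1−M0)/(6·2)=1625/3207, b=Δ0−h0·(2M0+M1)/6=-19328/3207
seg 1: a=-5, c=M1/2=3250/1069, d=(M2−M1)/(6·3)=-20870/28863, b=Δ1−h1·(2M1+M2)/6=172/3207
seg 2: a=3, c=M2/2=-11120/3207, d=(M3−M2)/(6·2)=2225/2138, b=Δ2−h2·(2M2+M3)/6=-3938/3207
seg 3: a=-5, c=M3/2=8905/3207, d=(M4−M3)/(6·3)=-11933/28863, b=Δ3−h3·(2M3+M4)/6=-8368/3207
seg 4: a=1, c=M4/2=-3028/3207, d=(M5−M4)/(6·3)=3028/28863, b=Δ4−h4·(2M4+M5)/6=9263/3207
t_q=17/2 → seg 3, τ=3/2; S=-5+-8368/3207·τ+8905/3207·τ²+-11933/28863·τ³=-34735/8552

  seg 0: a=3 b=-19328/3207 c=0 d=1625/3207
  seg 1: a=-5 b=172/3207 c=3250/1069 d=-20870/28863
  seg 2: a=3 b=-3938/3207 c=-11120/3207 d=2225/2138
  seg 3: a=-5 b=-8368/3207 c=8905/3207 d=-11933/28863
  seg 4: a=1 b=9263/3207 c=-3028/3207 d=3028/28863
S(17/2) = -34735/8552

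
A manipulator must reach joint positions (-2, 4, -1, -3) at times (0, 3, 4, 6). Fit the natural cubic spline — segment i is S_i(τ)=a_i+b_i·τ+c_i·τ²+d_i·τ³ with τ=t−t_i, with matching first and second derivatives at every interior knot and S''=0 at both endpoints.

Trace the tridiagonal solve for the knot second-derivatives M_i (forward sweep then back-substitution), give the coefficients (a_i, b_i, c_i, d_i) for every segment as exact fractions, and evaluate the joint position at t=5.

Δ: Δ0=2, Δ1=-5, Δ2=-1
row 1: diag=8, rhs=-42; c'=1/8, d'=-21/4
row 2: denom=6−1·1/8=47/8; d'=(24−1·-21/4)/(47/8)=234/47
back: M2=234/47
back: M1=-21/4−1/8·234/47=-276/47
M: M0=0, M1=-276/47, M2=234/47, M3=0
seg 0: a=-2, c=M0/2=0, d=(M1−M0)/(6·3)=-46/141, b=Δ0−h0·(2M0+M1)/6=232/47
seg 1: a=4, c=M1/2=-138/47, d=(M2−M1)/(6·1)=85/47, b=Δ1−h1·(2M1+M2)/6=-182/47
seg 2: a=-1, c=M2/2=117/47, d=(M3−M2)/(6·2)=-39/94, b=Δ2−h2·(2M2+M3)/6=-203/47
t_q=5 → seg 2, τ=1; S=-1+-203/47·τ+117/47·τ²+-39/94·τ³=-305/94

  seg 0: a=-2 b=232/47 c=0 d=-46/141
  seg 1: a=4 b=-182/47 c=-138/47 d=85/47
  seg 2: a=-1 b=-203/47 c=117/47 d=-39/94
S(5) = -305/94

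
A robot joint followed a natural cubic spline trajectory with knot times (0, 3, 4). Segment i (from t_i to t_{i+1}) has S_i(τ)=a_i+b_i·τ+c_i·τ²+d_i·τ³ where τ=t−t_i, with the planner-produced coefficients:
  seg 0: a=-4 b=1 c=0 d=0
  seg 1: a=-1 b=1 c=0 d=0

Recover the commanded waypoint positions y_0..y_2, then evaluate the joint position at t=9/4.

y_0=-4 y_1=-1 y_2=0
S(9/4) = -7/4

y_0 = S_0(0) = a_0 = -4
y_1 = S_1(0) = a_1 = -1
y_2 = S_1(1) = 0
t_q=9/4 is in segment 0 (τ=9/4); S_0(τ)=-7/4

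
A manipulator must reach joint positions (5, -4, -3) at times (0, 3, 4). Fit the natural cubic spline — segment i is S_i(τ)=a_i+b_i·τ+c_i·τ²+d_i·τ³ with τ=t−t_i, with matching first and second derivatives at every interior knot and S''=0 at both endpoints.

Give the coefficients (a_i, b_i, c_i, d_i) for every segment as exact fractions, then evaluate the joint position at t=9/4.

Δ: Δ0=-3, Δ1=1
row 1: diag=8, rhs=24; c'=1/8, d'=3
back: M1=3
M: M0=0, M1=3, M2=0
seg 0: a=5, c=M0/2=0, d=(M1−M0)/(6·3)=1/6, b=Δ0−h0·(2M0+M1)/6=-9/2
seg 1: a=-4, c=M1/2=3/2, d=(M2−M1)/(6·1)=-1/2, b=Δ1−h1·(2M1+M2)/6=0
t_q=9/4 → seg 0, τ=9/4; S=5+-9/2·τ+0·τ²+1/6·τ³=-413/128

  seg 0: a=5 b=-9/2 c=0 d=1/6
  seg 1: a=-4 b=0 c=3/2 d=-1/2
S(9/4) = -413/128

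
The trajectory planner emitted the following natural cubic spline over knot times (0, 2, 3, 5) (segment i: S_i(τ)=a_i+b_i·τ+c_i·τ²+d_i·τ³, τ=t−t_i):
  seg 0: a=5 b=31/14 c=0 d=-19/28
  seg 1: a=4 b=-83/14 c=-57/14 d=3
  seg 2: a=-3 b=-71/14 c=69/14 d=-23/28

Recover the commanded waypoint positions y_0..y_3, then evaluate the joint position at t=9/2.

y_0=5 y_1=4 y_2=-3 y_3=0
S(9/2) = -513/224

y_0 = S_0(0) = a_0 = 5
y_1 = S_1(0) = a_1 = 4
y_2 = S_2(0) = a_2 = -3
y_3 = S_2(2) = 0
t_q=9/2 is in segment 2 (τ=3/2); S_2(τ)=-513/224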